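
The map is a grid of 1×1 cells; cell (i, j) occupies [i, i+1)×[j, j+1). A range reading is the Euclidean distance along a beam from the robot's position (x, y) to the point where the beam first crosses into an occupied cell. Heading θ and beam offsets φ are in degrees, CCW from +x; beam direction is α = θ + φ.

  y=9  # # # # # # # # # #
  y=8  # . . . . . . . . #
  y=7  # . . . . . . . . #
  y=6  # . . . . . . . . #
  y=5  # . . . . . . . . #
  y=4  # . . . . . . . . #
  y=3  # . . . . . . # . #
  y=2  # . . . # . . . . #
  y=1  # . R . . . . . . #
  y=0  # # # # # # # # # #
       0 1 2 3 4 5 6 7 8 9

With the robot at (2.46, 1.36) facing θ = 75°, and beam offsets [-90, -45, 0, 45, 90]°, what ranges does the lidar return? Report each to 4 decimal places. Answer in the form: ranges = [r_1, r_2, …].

ranges = [1.3909, 1.7782, 7.9095, 2.9200, 1.5115]

beam 1: φ=-90°, α=345°
  direction (0.9659, -0.2588); cell (2,1); t to first gridline: x 0.5590, y 1.3909 (then +1.0353 / +3.8637)
    (3,1) via x @ 0.5590
    (3,0) via y @ 1.3909  # hit
  → r_1 = 1.3909
beam 2: φ=-45°, α=30°
  direction (0.8660, 0.5000); cell (2,1); t to first gridline: x 0.6235, y 1.2800 (then +1.1547 / +2.0000)
    (3,1) via x @ 0.6235
    (3,2) via y @ 1.2800
    (4,2) via x @ 1.7782  # hit
  → r_2 = 1.7782
beam 3: φ=0°, α=75°
  direction (0.2588, 0.9659); cell (2,1); t to first gridline: x 2.0864, y 0.6626 (then +3.8637 / +1.0353)
    (2,2) via y @ 0.6626
    (2,3) via y @ 1.6979
    (3,3) via x @ 2.0864
    (3,4) via y @ 2.7331
    (3,5) via y @ 3.7684
    (3,6) via y @ 4.8037
    (3,7) via y @ 5.8390
    (4,7) via x @ 5.9501
    (4,8) via y @ 6.8742
    (4,9) via y @ 7.9095  # hit
  → r_3 = 7.9095
beam 4: φ=45°, α=120°
  direction (-0.5000, 0.8660); cell (2,1); t to first gridline: x 0.9200, y 0.7390 (then +2.0000 / +1.1547)
    (2,2) via y @ 0.7390
    (1,2) via x @ 0.9200
    (1,3) via y @ 1.8937
    (0,3) via x @ 2.9200  # hit
  → r_4 = 2.9200
beam 5: φ=90°, α=165°
  direction (-0.9659, 0.2588); cell (2,1); t to first gridline: x 0.4762, y 2.4728 (then +1.0353 / +3.8637)
    (1,1) via x @ 0.4762
    (0,1) via x @ 1.5115  # hit
  → r_5 = 1.5115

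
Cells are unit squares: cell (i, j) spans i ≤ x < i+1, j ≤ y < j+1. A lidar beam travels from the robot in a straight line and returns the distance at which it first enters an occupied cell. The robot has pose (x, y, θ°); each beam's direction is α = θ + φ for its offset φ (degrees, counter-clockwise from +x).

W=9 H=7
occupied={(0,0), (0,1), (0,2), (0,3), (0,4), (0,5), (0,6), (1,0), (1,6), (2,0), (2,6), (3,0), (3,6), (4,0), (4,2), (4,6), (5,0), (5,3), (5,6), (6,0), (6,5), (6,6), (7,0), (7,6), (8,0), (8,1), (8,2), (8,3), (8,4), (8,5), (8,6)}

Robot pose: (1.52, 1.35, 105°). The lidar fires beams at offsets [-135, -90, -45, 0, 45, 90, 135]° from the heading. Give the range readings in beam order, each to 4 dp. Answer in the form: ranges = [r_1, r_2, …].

ranges = [0.7000, 2.5675, 5.3694, 2.0091, 0.6004, 0.5383, 0.4041]

beam 1: φ=-135°, α=330°
  dir = (cos 330°, sin 330°) = (0.8660, -0.5000); from cell (1,1)
  next x-line at t=0.5543, next y-line at t=0.7000; Δt_x=1.1547, Δt_y=2.0000
    x: enter (2,1) at t=0.5543
    y: enter (2,0) at t=0.7000 ← occupied
  → r_1 = 0.7000
beam 2: φ=-90°, α=15°
  dir = (cos 15°, sin 15°) = (0.9659, 0.2588); from cell (1,1)
  next x-line at t=0.4969, next y-line at t=2.5114; Δt_x=1.0353, Δt_y=3.8637
    x: enter (2,1) at t=0.4969
    x: enter (3,1) at t=1.5322
    y: enter (3,2) at t=2.5114
    x: enter (4,2) at t=2.5675 ← occupied
  → r_2 = 2.5675
beam 3: φ=-45°, α=60°
  dir = (cos 60°, sin 60°) = (0.5000, 0.8660); from cell (1,1)
  next x-line at t=0.9600, next y-line at t=0.7506; Δt_x=2.0000, Δt_y=1.1547
    y: enter (1,2) at t=0.7506
    x: enter (2,2) at t=0.9600
    y: enter (2,3) at t=1.9053
    x: enter (3,3) at t=2.9600
    y: enter (3,4) at t=3.0600
    y: enter (3,5) at t=4.2147
    x: enter (4,5) at t=4.9600
    y: enter (4,6) at t=5.3694 ← occupied
  → r_3 = 5.3694
beam 4: φ=0°, α=105°
  dir = (cos 105°, sin 105°) = (-0.2588, 0.9659); from cell (1,1)
  next x-line at t=2.0091, next y-line at t=0.6729; Δt_x=3.8637, Δt_y=1.0353
    y: enter (1,2) at t=0.6729
    y: enter (1,3) at t=1.7082
    x: enter (0,3) at t=2.0091 ← occupied
  → r_4 = 2.0091
beam 5: φ=45°, α=150°
  dir = (cos 150°, sin 150°) = (-0.8660, 0.5000); from cell (1,1)
  next x-line at t=0.6004, next y-line at t=1.3000; Δt_x=1.1547, Δt_y=2.0000
    x: enter (0,1) at t=0.6004 ← occupied
  → r_5 = 0.6004
beam 6: φ=90°, α=195°
  dir = (cos 195°, sin 195°) = (-0.9659, -0.2588); from cell (1,1)
  next x-line at t=0.5383, next y-line at t=1.3523; Δt_x=1.0353, Δt_y=3.8637
    x: enter (0,1) at t=0.5383 ← occupied
  → r_6 = 0.5383
beam 7: φ=135°, α=240°
  dir = (cos 240°, sin 240°) = (-0.5000, -0.8660); from cell (1,1)
  next x-line at t=1.0400, next y-line at t=0.4041; Δt_x=2.0000, Δt_y=1.1547
    y: enter (1,0) at t=0.4041 ← occupied
  → r_7 = 0.4041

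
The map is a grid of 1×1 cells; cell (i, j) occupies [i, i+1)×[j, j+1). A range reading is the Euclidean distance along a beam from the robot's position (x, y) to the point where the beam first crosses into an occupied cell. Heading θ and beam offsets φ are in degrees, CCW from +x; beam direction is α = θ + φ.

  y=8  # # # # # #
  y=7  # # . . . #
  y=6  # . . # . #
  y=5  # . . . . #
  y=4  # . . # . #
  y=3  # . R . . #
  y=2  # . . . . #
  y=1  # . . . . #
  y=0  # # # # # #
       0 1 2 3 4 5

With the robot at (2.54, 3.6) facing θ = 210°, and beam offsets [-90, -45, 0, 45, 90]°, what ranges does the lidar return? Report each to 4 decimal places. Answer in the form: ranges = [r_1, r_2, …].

ranges = [3.0800, 1.5943, 1.7782, 2.6917, 3.0022]

beam 1: φ=-90°, α=120°
  direction (-0.5000, 0.8660); cell (2,3); t to first gridline: x 1.0800, y 0.4619 (then +2.0000 / +1.1547)
    (2,4) via y @ 0.4619
    (1,4) via x @ 1.0800
    (1,5) via y @ 1.6166
    (1,6) via y @ 2.7713
    (0,6) via x @ 3.0800  # hit
  → r_1 = 3.0800
beam 2: φ=-45°, α=165°
  direction (-0.9659, 0.2588); cell (2,3); t to first gridline: x 0.5590, y 1.5455 (then +1.0353 / +3.8637)
    (1,3) via x @ 0.5590
    (1,4) via y @ 1.5455
    (0,4) via x @ 1.5943  # hit
  → r_2 = 1.5943
beam 3: φ=0°, α=210°
  direction (-0.8660, -0.5000); cell (2,3); t to first gridline: x 0.6235, y 1.2000 (then +1.1547 / +2.0000)
    (1,3) via x @ 0.6235
    (1,2) via y @ 1.2000
    (0,2) via x @ 1.7782  # hit
  → r_3 = 1.7782
beam 4: φ=45°, α=255°
  direction (-0.2588, -0.9659); cell (2,3); t to first gridline: x 2.0864, y 0.6212 (then +3.8637 / +1.0353)
    (2,2) via y @ 0.6212
    (2,1) via y @ 1.6564
    (1,1) via x @ 2.0864
    (1,0) via y @ 2.6917  # hit
  → r_4 = 2.6917
beam 5: φ=90°, α=300°
  direction (0.5000, -0.8660); cell (2,3); t to first gridline: x 0.9200, y 0.6928 (then +2.0000 / +1.1547)
    (2,2) via y @ 0.6928
    (3,2) via x @ 0.9200
    (3,1) via y @ 1.8475
    (4,1) via x @ 2.9200
    (4,0) via y @ 3.0022  # hit
  → r_5 = 3.0022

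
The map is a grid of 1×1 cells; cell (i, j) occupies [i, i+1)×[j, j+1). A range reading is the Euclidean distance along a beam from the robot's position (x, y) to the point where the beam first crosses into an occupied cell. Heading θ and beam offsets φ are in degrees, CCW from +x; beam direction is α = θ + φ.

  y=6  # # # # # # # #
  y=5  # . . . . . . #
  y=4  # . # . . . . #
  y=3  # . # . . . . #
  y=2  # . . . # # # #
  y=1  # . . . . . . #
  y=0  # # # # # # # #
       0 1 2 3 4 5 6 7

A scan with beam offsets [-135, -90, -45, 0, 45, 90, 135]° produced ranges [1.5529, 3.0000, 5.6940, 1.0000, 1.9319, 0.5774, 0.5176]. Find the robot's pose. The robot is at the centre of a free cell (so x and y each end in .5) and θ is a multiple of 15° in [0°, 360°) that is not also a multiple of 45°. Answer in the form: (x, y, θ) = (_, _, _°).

(x, y, θ) = (1.5, 2.5, 60°)

Enumerate (i+0.5, j+0.5, θ) over the 25 free cells and 16 admissible headings. For each, cast all 7 beams and compare to the given ranges.
  (6.5, 3.5, 165°): beam 1 = 0.5774 ≠ 1.5529 ✗
  (4.5, 3.5, 120°): beam 1 = 1.9319 ≠ 1.5529 ✗
  (6.5, 4.5, 120°): beam 1 = 0.5176 ≠ 1.5529 ✗
  …
  (1.5, 2.5, 60°): r_1=1.5529, r_2=3.0000, r_3=5.6940, r_4=1.0000, r_5=1.9319, r_6=0.5774, r_7=0.5176 — all match ✓
Unique over the lattice → pose = (1.5, 2.5, 60°).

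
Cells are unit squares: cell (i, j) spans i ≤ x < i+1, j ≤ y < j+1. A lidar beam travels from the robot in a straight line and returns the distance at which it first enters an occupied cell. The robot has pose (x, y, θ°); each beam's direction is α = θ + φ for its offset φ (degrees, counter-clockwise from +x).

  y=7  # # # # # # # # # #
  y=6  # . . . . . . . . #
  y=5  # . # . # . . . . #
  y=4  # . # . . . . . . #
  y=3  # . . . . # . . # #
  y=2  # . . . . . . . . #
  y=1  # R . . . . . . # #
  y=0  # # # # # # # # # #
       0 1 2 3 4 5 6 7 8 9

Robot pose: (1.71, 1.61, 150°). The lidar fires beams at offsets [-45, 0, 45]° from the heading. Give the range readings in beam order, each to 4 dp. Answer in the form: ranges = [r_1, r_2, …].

ranges = [2.7432, 0.8198, 0.7350]

beam 1: φ=-45°, α=105°
  dir = (cos 105°, sin 105°) = (-0.2588, 0.9659); from cell (1,1)
  next x-line at t=2.7432, next y-line at t=0.4038; Δt_x=3.8637, Δt_y=1.0353
    y: enter (1,2) at t=0.4038
    y: enter (1,3) at t=1.4390
    y: enter (1,4) at t=2.4743
    x: enter (0,4) at t=2.7432 ← occupied
  → r_1 = 2.7432
beam 2: φ=0°, α=150°
  dir = (cos 150°, sin 150°) = (-0.8660, 0.5000); from cell (1,1)
  next x-line at t=0.8198, next y-line at t=0.7800; Δt_x=1.1547, Δt_y=2.0000
    y: enter (1,2) at t=0.7800
    x: enter (0,2) at t=0.8198 ← occupied
  → r_2 = 0.8198
beam 3: φ=45°, α=195°
  dir = (cos 195°, sin 195°) = (-0.9659, -0.2588); from cell (1,1)
  next x-line at t=0.7350, next y-line at t=2.3569; Δt_x=1.0353, Δt_y=3.8637
    x: enter (0,1) at t=0.7350 ← occupied
  → r_3 = 0.7350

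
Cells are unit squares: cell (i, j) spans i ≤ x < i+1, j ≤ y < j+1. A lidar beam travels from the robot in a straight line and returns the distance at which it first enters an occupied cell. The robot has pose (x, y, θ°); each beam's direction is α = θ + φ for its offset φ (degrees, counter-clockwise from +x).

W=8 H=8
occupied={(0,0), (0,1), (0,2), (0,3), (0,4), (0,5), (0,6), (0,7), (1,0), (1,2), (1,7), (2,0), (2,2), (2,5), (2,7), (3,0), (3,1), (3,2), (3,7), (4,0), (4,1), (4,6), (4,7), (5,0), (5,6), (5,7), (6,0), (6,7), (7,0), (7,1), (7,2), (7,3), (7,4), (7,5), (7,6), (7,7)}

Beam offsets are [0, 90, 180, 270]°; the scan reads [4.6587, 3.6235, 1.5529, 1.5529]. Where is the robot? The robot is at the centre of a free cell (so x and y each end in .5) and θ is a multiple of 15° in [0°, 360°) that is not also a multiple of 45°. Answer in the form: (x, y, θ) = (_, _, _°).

(x, y, θ) = (5.5, 4.5, 195°)

The pose lattice has 28·16 = 448 candidates. Test each by forward raycasting.
  (5.5, 5.5, 195°): beam 2 = 4.6587 ≠ 3.6235 ✗
  (6.5, 4.5, 30°): beam 1 = 0.5774 ≠ 4.6587 ✗
  (5.5, 1.5, 150°): beam 1 = 0.5774 ≠ 4.6587 ✗
  …
  (5.5, 4.5, 195°): r_1=4.6587, r_2=3.6235, r_3=1.5529, r_4=1.5529 — all match ✓
Unique over the lattice → pose = (5.5, 4.5, 195°).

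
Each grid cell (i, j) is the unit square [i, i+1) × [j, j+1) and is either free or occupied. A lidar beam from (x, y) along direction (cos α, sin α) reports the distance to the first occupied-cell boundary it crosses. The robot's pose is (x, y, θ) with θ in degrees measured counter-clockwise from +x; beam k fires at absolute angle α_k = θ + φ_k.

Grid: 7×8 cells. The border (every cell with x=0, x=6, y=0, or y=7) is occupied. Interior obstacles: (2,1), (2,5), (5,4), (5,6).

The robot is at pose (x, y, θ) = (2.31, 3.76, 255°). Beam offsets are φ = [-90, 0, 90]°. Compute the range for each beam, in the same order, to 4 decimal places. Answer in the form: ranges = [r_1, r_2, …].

ranges = [1.3562, 2.8574, 3.8202]

beam 1: φ=-90°, α=165°
  cosα=-0.9659 sinα=0.2588 | (2,3) | tMaxX 0.3209 tMaxY 0.9273 | tΔX 1.0353 tΔY 3.8637
    t=0.3209 [x] (1,3)
    t=0.9273 [y] (1,4)
    t=1.3562 [x] (0,4) — stop
  → r_1 = 1.3562
beam 2: φ=0°, α=255°
  cosα=-0.2588 sinα=-0.9659 | (2,3) | tMaxX 1.1977 tMaxY 0.7868 | tΔX 3.8637 tΔY 1.0353
    t=0.7868 [y] (2,2)
    t=1.1977 [x] (1,2)
    t=1.8221 [y] (1,1)
    t=2.8574 [y] (1,0) — stop
  → r_2 = 2.8574
beam 3: φ=90°, α=345°
  cosα=0.9659 sinα=-0.2588 | (2,3) | tMaxX 0.7143 tMaxY 2.9364 | tΔX 1.0353 tΔY 3.8637
    t=0.7143 [x] (3,3)
    t=1.7496 [x] (4,3)
    t=2.7849 [x] (5,3)
    t=2.9364 [y] (5,2)
    t=3.8202 [x] (6,2) — stop
  → r_3 = 3.8202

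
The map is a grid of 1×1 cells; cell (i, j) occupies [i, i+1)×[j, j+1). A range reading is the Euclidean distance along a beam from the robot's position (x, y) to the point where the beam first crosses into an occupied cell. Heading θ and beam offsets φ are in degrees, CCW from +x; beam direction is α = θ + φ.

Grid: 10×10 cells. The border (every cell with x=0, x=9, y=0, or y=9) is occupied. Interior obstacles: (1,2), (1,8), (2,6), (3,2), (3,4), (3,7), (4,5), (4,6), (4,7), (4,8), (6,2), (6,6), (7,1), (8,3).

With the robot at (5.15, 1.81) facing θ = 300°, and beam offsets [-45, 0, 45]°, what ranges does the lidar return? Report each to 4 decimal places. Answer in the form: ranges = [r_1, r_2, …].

beam 1: φ=-45°, α=255°
  cosα=-0.2588 sinα=-0.9659 | (5,1) | tMaxX 0.5796 tMaxY 0.8386 | tΔX 3.8637 tΔY 1.0353
    t=0.5796 [x] (4,1)
    t=0.8386 [y] (4,0) — stop
  → r_1 = 0.8386
beam 2: φ=0°, α=300°
  cosα=0.5000 sinα=-0.8660 | (5,1) | tMaxX 1.7000 tMaxY 0.9353 | tΔX 2.0000 tΔY 1.1547
    t=0.9353 [y] (5,0) — stop
  → r_2 = 0.9353
beam 3: φ=45°, α=345°
  cosα=0.9659 sinα=-0.2588 | (5,1) | tMaxX 0.8800 tMaxY 3.1296 | tΔX 1.0353 tΔY 3.8637
    t=0.8800 [x] (6,1)
    t=1.9153 [x] (7,1) — stop
  → r_3 = 1.9153

ranges = [0.8386, 0.9353, 1.9153]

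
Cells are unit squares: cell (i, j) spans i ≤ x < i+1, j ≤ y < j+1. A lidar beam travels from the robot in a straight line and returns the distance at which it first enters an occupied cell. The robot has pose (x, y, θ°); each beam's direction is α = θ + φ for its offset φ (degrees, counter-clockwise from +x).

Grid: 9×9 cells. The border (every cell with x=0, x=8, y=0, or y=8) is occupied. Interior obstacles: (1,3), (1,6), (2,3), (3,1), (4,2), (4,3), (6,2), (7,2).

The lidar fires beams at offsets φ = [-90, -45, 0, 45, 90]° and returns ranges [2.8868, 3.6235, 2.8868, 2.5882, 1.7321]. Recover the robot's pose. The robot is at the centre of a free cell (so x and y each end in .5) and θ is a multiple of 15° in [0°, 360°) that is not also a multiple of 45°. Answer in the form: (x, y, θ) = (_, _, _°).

(x, y, θ) = (5.5, 6.5, 330°)

Enumerate (i+0.5, j+0.5, θ) over the 41 free cells and 16 admissible headings. For each, cast all 5 beams and compare to the given ranges.
  (3.5, 6.5, 60°): beam 1 = 5.1962 ≠ 2.8868 ✗
  (4.5, 6.5, 60°): beam 1 = 4.0415 ≠ 2.8868 ✗
  (5.5, 6.5, 150°): beam 1 = 1.7321 ≠ 2.8868 ✗
  (2.5, 7.5, 120°): beam 1 = 1.0000 ≠ 2.8868 ✗
  (1.5, 5.5, 285°): beam 1 = 0.5176 ≠ 2.8868 ✗
  …
  (5.5, 6.5, 330°): r_1=2.8868, r_2=3.6235, r_3=2.8868, r_4=2.5882, r_5=1.7321 — all match ✓
No second candidate reproduces the full scan.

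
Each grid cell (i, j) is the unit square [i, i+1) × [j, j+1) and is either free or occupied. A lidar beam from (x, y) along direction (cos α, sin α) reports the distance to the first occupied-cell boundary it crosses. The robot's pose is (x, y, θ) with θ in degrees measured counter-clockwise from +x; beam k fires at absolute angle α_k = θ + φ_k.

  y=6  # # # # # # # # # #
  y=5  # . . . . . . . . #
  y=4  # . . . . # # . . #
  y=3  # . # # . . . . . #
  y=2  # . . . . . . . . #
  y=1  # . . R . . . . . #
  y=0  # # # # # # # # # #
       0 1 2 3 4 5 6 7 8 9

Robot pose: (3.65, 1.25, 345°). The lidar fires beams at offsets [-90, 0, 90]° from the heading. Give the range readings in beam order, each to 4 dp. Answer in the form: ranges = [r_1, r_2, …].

beam 1: φ=-90°, α=255°
  cosα=-0.2588 sinα=-0.9659 | (3,1) | tMaxX 2.5114 tMaxY 0.2588 | tΔX 3.8637 tΔY 1.0353
    t=0.2588 [y] (3,0) — stop
  → r_1 = 0.2588
beam 2: φ=0°, α=345°
  cosα=0.9659 sinα=-0.2588 | (3,1) | tMaxX 0.3623 tMaxY 0.9659 | tΔX 1.0353 tΔY 3.8637
    t=0.3623 [x] (4,1)
    t=0.9659 [y] (4,0) — stop
  → r_2 = 0.9659
beam 3: φ=90°, α=75°
  cosα=0.2588 sinα=0.9659 | (3,1) | tMaxX 1.3523 tMaxY 0.7765 | tΔX 3.8637 tΔY 1.0353
    t=0.7765 [y] (3,2)
    t=1.3523 [x] (4,2)
    t=1.8117 [y] (4,3)
    t=2.8470 [y] (4,4)
    t=3.8823 [y] (4,5)
    t=4.9176 [y] (4,6) — stop
  → r_3 = 4.9176

ranges = [0.2588, 0.9659, 4.9176]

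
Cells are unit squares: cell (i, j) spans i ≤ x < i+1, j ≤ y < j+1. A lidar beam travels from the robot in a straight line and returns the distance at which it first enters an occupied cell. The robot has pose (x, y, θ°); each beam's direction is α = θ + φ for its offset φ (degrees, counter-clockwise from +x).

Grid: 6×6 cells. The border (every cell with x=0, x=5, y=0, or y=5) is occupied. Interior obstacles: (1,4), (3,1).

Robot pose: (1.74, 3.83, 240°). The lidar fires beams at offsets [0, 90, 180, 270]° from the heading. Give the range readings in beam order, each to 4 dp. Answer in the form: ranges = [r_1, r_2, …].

beam 1: φ=0°, α=240°
  direction (-0.5000, -0.8660); cell (1,3); t to first gridline: x 1.4800, y 0.9584 (then +2.0000 / +1.1547)
    (1,2) via y @ 0.9584
    (0,2) via x @ 1.4800  # hit
  → r_1 = 1.4800
beam 2: φ=90°, α=330°
  direction (0.8660, -0.5000); cell (1,3); t to first gridline: x 0.3002, y 1.6600 (then +1.1547 / +2.0000)
    (2,3) via x @ 0.3002
    (3,3) via x @ 1.4549
    (3,2) via y @ 1.6600
    (4,2) via x @ 2.6096
    (4,1) via y @ 3.6600
    (5,1) via x @ 3.7643  # hit
  → r_2 = 3.7643
beam 3: φ=180°, α=60°
  direction (0.5000, 0.8660); cell (1,3); t to first gridline: x 0.5200, y 0.1963 (then +2.0000 / +1.1547)
    (1,4) via y @ 0.1963  # hit
  → r_3 = 0.1963
beam 4: φ=270°, α=150°
  direction (-0.8660, 0.5000); cell (1,3); t to first gridline: x 0.8545, y 0.3400 (then +1.1547 / +2.0000)
    (1,4) via y @ 0.3400  # hit
  → r_4 = 0.3400

ranges = [1.4800, 3.7643, 0.1963, 0.3400]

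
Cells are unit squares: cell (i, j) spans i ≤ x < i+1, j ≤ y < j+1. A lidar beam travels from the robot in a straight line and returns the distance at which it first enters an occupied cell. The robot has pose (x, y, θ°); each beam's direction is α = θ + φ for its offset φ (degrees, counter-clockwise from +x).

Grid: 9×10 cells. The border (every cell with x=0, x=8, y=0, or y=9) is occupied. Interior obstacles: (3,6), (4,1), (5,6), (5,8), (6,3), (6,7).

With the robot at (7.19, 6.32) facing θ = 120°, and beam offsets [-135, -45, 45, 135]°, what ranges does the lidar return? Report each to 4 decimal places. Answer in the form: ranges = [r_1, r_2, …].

beam 1: φ=-135°, α=345°
  d=(0.9659,-0.2588)  start (7,6)  tX=0.8386 tY=1.2364  stride 1/|dx|=1.0353 1/|dy|=3.8637
    cross x-line → (8,6), t=0.8386 (wall)
  → r_1 = 0.8386
beam 2: φ=-45°, α=75°
  d=(0.2588,0.9659)  start (7,6)  tX=3.1296 tY=0.7040  stride 1/|dx|=3.8637 1/|dy|=1.0353
    cross y-line → (7,7), t=0.7040
    cross y-line → (7,8), t=1.7393
    cross y-line → (7,9), t=2.7745 (wall)
  → r_2 = 2.7745
beam 3: φ=45°, α=165°
  d=(-0.9659,0.2588)  start (7,6)  tX=0.1967 tY=2.6273  stride 1/|dx|=1.0353 1/|dy|=3.8637
    cross x-line → (6,6), t=0.1967
    cross x-line → (5,6), t=1.2320 (wall)
  → r_3 = 1.2320
beam 4: φ=135°, α=255°
  d=(-0.2588,-0.9659)  start (7,6)  tX=0.7341 tY=0.3313  stride 1/|dx|=3.8637 1/|dy|=1.0353
    cross y-line → (7,5), t=0.3313
    cross x-line → (6,5), t=0.7341
    cross y-line → (6,4), t=1.3666
    cross y-line → (6,3), t=2.4018 (wall)
  → r_4 = 2.4018

ranges = [0.8386, 2.7745, 1.2320, 2.4018]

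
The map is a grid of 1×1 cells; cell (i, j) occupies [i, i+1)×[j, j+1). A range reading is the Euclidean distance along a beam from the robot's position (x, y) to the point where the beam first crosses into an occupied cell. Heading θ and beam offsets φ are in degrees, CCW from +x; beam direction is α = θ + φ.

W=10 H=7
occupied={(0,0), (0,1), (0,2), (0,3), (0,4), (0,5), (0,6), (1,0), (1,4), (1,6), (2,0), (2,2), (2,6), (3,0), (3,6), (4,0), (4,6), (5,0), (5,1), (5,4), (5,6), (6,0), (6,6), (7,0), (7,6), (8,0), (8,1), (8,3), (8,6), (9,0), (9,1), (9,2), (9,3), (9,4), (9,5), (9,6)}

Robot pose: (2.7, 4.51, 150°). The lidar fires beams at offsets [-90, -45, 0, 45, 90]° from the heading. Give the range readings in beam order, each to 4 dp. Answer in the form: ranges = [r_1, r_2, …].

beam 1: φ=-90°, α=60°
  cosα=0.5000 sinα=0.8660 | (2,4) | tMaxX 0.6000 tMaxY 0.5658 | tΔX 2.0000 tΔY 1.1547
    t=0.5658 [y] (2,5)
    t=0.6000 [x] (3,5)
    t=1.7205 [y] (3,6) — stop
  → r_1 = 1.7205
beam 2: φ=-45°, α=105°
  cosα=-0.2588 sinα=0.9659 | (2,4) | tMaxX 2.7046 tMaxY 0.5073 | tΔX 3.8637 tΔY 1.0353
    t=0.5073 [y] (2,5)
    t=1.5426 [y] (2,6) — stop
  → r_2 = 1.5426
beam 3: φ=0°, α=150°
  cosα=-0.8660 sinα=0.5000 | (2,4) | tMaxX 0.8083 tMaxY 0.9800 | tΔX 1.1547 tΔY 2.0000
    t=0.8083 [x] (1,4) — stop
  → r_3 = 0.8083
beam 4: φ=45°, α=195°
  cosα=-0.9659 sinα=-0.2588 | (2,4) | tMaxX 0.7247 tMaxY 1.9705 | tΔX 1.0353 tΔY 3.8637
    t=0.7247 [x] (1,4) — stop
  → r_4 = 0.7247
beam 5: φ=90°, α=240°
  cosα=-0.5000 sinα=-0.8660 | (2,4) | tMaxX 1.4000 tMaxY 0.5889 | tΔX 2.0000 tΔY 1.1547
    t=0.5889 [y] (2,3)
    t=1.4000 [x] (1,3)
    t=1.7436 [y] (1,2)
    t=2.8983 [y] (1,1)
    t=3.4000 [x] (0,1) — stop
  → r_5 = 3.4000

ranges = [1.7205, 1.5426, 0.8083, 0.7247, 3.4000]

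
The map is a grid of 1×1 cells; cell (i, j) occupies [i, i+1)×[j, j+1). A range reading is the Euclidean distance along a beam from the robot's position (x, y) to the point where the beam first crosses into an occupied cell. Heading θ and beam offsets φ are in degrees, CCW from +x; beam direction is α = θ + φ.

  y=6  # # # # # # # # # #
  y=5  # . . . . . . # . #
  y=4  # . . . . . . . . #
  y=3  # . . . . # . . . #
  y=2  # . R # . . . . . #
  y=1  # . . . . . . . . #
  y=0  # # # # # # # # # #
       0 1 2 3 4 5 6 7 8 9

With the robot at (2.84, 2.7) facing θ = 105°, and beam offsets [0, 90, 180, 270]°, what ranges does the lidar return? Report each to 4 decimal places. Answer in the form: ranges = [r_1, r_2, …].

beam 1: φ=0°, α=105°
  cosα=-0.2588 sinα=0.9659 | (2,2) | tMaxX 3.2455 tMaxY 0.3106 | tΔX 3.8637 tΔY 1.0353
    t=0.3106 [y] (2,3)
    t=1.3459 [y] (2,4)
    t=2.3811 [y] (2,5)
    t=3.2455 [x] (1,5)
    t=3.4164 [y] (1,6) — stop
  → r_1 = 3.4164
beam 2: φ=90°, α=195°
  cosα=-0.9659 sinα=-0.2588 | (2,2) | tMaxX 0.8696 tMaxY 2.7046 | tΔX 1.0353 tΔY 3.8637
    t=0.8696 [x] (1,2)
    t=1.9049 [x] (0,2) — stop
  → r_2 = 1.9049
beam 3: φ=180°, α=285°
  cosα=0.2588 sinα=-0.9659 | (2,2) | tMaxX 0.6182 tMaxY 0.7247 | tΔX 3.8637 tΔY 1.0353
    t=0.6182 [x] (3,2) — stop
  → r_3 = 0.6182
beam 4: φ=270°, α=15°
  cosα=0.9659 sinα=0.2588 | (2,2) | tMaxX 0.1656 tMaxY 1.1591 | tΔX 1.0353 tΔY 3.8637
    t=0.1656 [x] (3,2) — stop
  → r_4 = 0.1656

ranges = [3.4164, 1.9049, 0.6182, 0.1656]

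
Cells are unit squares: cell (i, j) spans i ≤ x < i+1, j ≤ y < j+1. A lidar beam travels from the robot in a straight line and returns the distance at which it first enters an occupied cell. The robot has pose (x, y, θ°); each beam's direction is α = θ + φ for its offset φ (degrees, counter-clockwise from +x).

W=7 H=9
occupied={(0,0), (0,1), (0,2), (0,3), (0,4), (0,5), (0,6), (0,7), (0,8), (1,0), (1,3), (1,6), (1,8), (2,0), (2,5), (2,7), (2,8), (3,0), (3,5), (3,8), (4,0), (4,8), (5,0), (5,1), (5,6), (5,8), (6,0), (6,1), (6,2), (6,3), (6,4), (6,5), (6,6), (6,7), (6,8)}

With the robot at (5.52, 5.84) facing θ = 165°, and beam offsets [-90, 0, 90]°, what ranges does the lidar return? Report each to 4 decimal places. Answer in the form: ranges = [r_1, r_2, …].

beam 1: φ=-90°, α=75°
  dir = (cos 75°, sin 75°) = (0.2588, 0.9659); from cell (5,5)
  next x-line at t=1.8546, next y-line at t=0.1656; Δt_x=3.8637, Δt_y=1.0353
    y: enter (5,6) at t=0.1656 ← occupied
  → r_1 = 0.1656
beam 2: φ=0°, α=165°
  dir = (cos 165°, sin 165°) = (-0.9659, 0.2588); from cell (5,5)
  next x-line at t=0.5383, next y-line at t=0.6182; Δt_x=1.0353, Δt_y=3.8637
    x: enter (4,5) at t=0.5383
    y: enter (4,6) at t=0.6182
    x: enter (3,6) at t=1.5736
    x: enter (2,6) at t=2.6089
    x: enter (1,6) at t=3.6442 ← occupied
  → r_2 = 3.6442
beam 3: φ=90°, α=255°
  dir = (cos 255°, sin 255°) = (-0.2588, -0.9659); from cell (5,5)
  next x-line at t=2.0091, next y-line at t=0.8696; Δt_x=3.8637, Δt_y=1.0353
    y: enter (5,4) at t=0.8696
    y: enter (5,3) at t=1.9049
    x: enter (4,3) at t=2.0091
    y: enter (4,2) at t=2.9402
    y: enter (4,1) at t=3.9755
    y: enter (4,0) at t=5.0107 ← occupied
  → r_3 = 5.0107

ranges = [0.1656, 3.6442, 5.0107]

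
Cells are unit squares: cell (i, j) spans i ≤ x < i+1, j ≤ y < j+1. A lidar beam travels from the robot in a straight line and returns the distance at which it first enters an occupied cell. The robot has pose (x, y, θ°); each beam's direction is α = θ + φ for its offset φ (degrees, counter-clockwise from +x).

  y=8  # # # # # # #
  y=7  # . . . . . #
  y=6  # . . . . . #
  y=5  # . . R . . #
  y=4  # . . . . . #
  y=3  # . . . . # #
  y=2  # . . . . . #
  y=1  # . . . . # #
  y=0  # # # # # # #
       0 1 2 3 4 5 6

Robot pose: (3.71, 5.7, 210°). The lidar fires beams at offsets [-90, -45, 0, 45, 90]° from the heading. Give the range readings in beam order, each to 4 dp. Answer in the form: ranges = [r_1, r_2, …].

beam 1: φ=-90°, α=120°
  dir = (cos 120°, sin 120°) = (-0.5000, 0.8660); from cell (3,5)
  next x-line at t=1.4200, next y-line at t=0.3464; Δt_x=2.0000, Δt_y=1.1547
    y: enter (3,6) at t=0.3464
    x: enter (2,6) at t=1.4200
    y: enter (2,7) at t=1.5011
    y: enter (2,8) at t=2.6558 ← occupied
  → r_1 = 2.6558
beam 2: φ=-45°, α=165°
  dir = (cos 165°, sin 165°) = (-0.9659, 0.2588); from cell (3,5)
  next x-line at t=0.7350, next y-line at t=1.1591; Δt_x=1.0353, Δt_y=3.8637
    x: enter (2,5) at t=0.7350
    y: enter (2,6) at t=1.1591
    x: enter (1,6) at t=1.7703
    x: enter (0,6) at t=2.8056 ← occupied
  → r_2 = 2.8056
beam 3: φ=0°, α=210°
  dir = (cos 210°, sin 210°) = (-0.8660, -0.5000); from cell (3,5)
  next x-line at t=0.8198, next y-line at t=1.4000; Δt_x=1.1547, Δt_y=2.0000
    x: enter (2,5) at t=0.8198
    y: enter (2,4) at t=1.4000
    x: enter (1,4) at t=1.9745
    x: enter (0,4) at t=3.1292 ← occupied
  → r_3 = 3.1292
beam 4: φ=45°, α=255°
  dir = (cos 255°, sin 255°) = (-0.2588, -0.9659); from cell (3,5)
  next x-line at t=2.7432, next y-line at t=0.7247; Δt_x=3.8637, Δt_y=1.0353
    y: enter (3,4) at t=0.7247
    y: enter (3,3) at t=1.7600
    x: enter (2,3) at t=2.7432
    y: enter (2,2) at t=2.7952
    y: enter (2,1) at t=3.8305
    y: enter (2,0) at t=4.8658 ← occupied
  → r_4 = 4.8658
beam 5: φ=90°, α=300°
  dir = (cos 300°, sin 300°) = (0.5000, -0.8660); from cell (3,5)
  next x-line at t=0.5800, next y-line at t=0.8083; Δt_x=2.0000, Δt_y=1.1547
    x: enter (4,5) at t=0.5800
    y: enter (4,4) at t=0.8083
    y: enter (4,3) at t=1.9630
    x: enter (5,3) at t=2.5800 ← occupied
  → r_5 = 2.5800

ranges = [2.6558, 2.8056, 3.1292, 4.8658, 2.5800]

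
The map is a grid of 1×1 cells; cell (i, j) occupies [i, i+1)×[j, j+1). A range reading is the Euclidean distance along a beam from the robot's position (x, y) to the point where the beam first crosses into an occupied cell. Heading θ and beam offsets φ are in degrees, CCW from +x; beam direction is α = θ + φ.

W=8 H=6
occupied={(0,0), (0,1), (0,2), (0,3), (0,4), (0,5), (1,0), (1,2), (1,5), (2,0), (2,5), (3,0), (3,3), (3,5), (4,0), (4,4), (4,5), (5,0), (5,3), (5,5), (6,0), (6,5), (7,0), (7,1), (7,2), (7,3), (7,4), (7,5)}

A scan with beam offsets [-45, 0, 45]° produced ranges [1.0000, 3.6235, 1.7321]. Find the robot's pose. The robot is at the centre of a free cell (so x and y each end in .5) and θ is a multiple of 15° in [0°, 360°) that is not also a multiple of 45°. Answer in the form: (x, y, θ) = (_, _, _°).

Enumerate (i+0.5, j+0.5, θ) over the 20 free cells and 16 admissible headings. For each, cast all 3 beams and compare to the given ranges.
  (3.5, 1.5, 300°): beam 1 = 0.5176 ≠ 1.0000 ✗
  (2.5, 4.5, 120°): beam 1 = 0.5176 ≠ 1.0000 ✗
  (1.5, 4.5, 285°): beam 2 = 1.5529 ≠ 3.6235 ✗
  (1.5, 3.5, 195°): beam 1 = 0.5774 ≠ 1.0000 ✗
  …
  (4.5, 2.5, 195°): r_1=1.0000, r_2=3.6235, r_3=1.7321 — all match ✓
Only this pose fits every beam.

(x, y, θ) = (4.5, 2.5, 195°)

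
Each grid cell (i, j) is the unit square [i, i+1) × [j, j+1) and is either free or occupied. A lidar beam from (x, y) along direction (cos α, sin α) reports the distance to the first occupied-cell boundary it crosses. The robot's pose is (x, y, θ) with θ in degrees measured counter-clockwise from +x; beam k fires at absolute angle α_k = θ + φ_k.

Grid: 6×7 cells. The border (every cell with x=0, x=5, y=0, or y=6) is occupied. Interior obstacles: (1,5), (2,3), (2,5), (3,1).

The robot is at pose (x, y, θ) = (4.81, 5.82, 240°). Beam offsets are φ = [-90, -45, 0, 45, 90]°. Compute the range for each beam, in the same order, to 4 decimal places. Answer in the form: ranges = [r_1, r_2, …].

ranges = [0.3600, 1.8738, 5.5657, 0.7341, 0.2194]

beam 1: φ=-90°, α=150°
  cosα=-0.8660 sinα=0.5000 | (4,5) | tMaxX 0.9353 tMaxY 0.3600 | tΔX 1.1547 tΔY 2.0000
    t=0.3600 [y] (4,6) — stop
  → r_1 = 0.3600
beam 2: φ=-45°, α=195°
  cosα=-0.9659 sinα=-0.2588 | (4,5) | tMaxX 0.8386 tMaxY 3.1682 | tΔX 1.0353 tΔY 3.8637
    t=0.8386 [x] (3,5)
    t=1.8738 [x] (2,5) — stop
  → r_2 = 1.8738
beam 3: φ=0°, α=240°
  cosα=-0.5000 sinα=-0.8660 | (4,5) | tMaxX 1.6200 tMaxY 0.9469 | tΔX 2.0000 tΔY 1.1547
    t=0.9469 [y] (4,4)
    t=1.6200 [x] (3,4)
    t=2.1016 [y] (3,3)
    t=3.2563 [y] (3,2)
    t=3.6200 [x] (2,2)
    t=4.4110 [y] (2,1)
    t=5.5657 [y] (2,0) — stop
  → r_3 = 5.5657
beam 4: φ=45°, α=285°
  cosα=0.2588 sinα=-0.9659 | (4,5) | tMaxX 0.7341 tMaxY 0.8489 | tΔX 3.8637 tΔY 1.0353
    t=0.7341 [x] (5,5) — stop
  → r_4 = 0.7341
beam 5: φ=90°, α=330°
  cosα=0.8660 sinα=-0.5000 | (4,5) | tMaxX 0.2194 tMaxY 1.6400 | tΔX 1.1547 tΔY 2.0000
    t=0.2194 [x] (5,5) — stop
  → r_5 = 0.2194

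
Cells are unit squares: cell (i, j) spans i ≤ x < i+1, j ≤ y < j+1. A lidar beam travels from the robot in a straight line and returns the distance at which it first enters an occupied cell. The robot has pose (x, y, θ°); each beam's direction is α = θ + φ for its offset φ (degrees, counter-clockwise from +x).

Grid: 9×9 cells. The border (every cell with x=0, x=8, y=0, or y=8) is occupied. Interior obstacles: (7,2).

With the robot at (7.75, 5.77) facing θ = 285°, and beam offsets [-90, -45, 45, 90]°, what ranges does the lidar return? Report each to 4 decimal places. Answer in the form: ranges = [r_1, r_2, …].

ranges = [6.9881, 5.5079, 0.2887, 0.2588]

beam 1: φ=-90°, α=195°
  cosα=-0.9659 sinα=-0.2588 | (7,5) | tMaxX 0.7765 tMaxY 2.9751 | tΔX 1.0353 tΔY 3.8637
    t=0.7765 [x] (6,5)
    t=1.8117 [x] (5,5)
    t=2.8470 [x] (4,5)
    t=2.9751 [y] (4,4)
    t=3.8823 [x] (3,4)
    t=4.9176 [x] (2,4)
    t=5.9528 [x] (1,4)
    t=6.8388 [y] (1,3)
    t=6.9881 [x] (0,3) — stop
  → r_1 = 6.9881
beam 2: φ=-45°, α=240°
  cosα=-0.5000 sinα=-0.8660 | (7,5) | tMaxX 1.5000 tMaxY 0.8891 | tΔX 2.0000 tΔY 1.1547
    t=0.8891 [y] (7,4)
    t=1.5000 [x] (6,4)
    t=2.0438 [y] (6,3)
    t=3.1985 [y] (6,2)
    t=3.5000 [x] (5,2)
    t=4.3532 [y] (5,1)
    t=5.5000 [x] (4,1)
    t=5.5079 [y] (4,0) — stop
  → r_2 = 5.5079
beam 3: φ=45°, α=330°
  cosα=0.8660 sinα=-0.5000 | (7,5) | tMaxX 0.2887 tMaxY 1.5400 | tΔX 1.1547 tΔY 2.0000
    t=0.2887 [x] (8,5) — stop
  → r_3 = 0.2887
beam 4: φ=90°, α=15°
  cosα=0.9659 sinα=0.2588 | (7,5) | tMaxX 0.2588 tMaxY 0.8887 | tΔX 1.0353 tΔY 3.8637
    t=0.2588 [x] (8,5) — stop
  → r_4 = 0.2588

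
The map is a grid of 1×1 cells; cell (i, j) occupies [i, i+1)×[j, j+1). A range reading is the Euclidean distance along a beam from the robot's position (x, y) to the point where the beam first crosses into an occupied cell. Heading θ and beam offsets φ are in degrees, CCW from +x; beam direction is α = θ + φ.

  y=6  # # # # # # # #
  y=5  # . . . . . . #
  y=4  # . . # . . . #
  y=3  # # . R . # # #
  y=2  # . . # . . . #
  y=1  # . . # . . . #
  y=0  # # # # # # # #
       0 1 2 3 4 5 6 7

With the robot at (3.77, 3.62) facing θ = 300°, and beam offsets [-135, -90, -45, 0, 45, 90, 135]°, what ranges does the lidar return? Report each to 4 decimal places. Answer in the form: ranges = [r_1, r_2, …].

beam 1: φ=-135°, α=165°
  direction (-0.9659, 0.2588); cell (3,3); t to first gridline: x 0.7972, y 1.4682 (then +1.0353 / +3.8637)
    (2,3) via x @ 0.7972
    (2,4) via y @ 1.4682
    (1,4) via x @ 1.8324
    (0,4) via x @ 2.8677  # hit
  → r_1 = 2.8677
beam 2: φ=-90°, α=210°
  direction (-0.8660, -0.5000); cell (3,3); t to first gridline: x 0.8891, y 1.2400 (then +1.1547 / +2.0000)
    (2,3) via x @ 0.8891
    (2,2) via y @ 1.2400
    (1,2) via x @ 2.0438
    (0,2) via x @ 3.1985  # hit
  → r_2 = 3.1985
beam 3: φ=-45°, α=255°
  direction (-0.2588, -0.9659); cell (3,3); t to first gridline: x 2.9751, y 0.6419 (then +3.8637 / +1.0353)
    (3,2) via y @ 0.6419  # hit
  → r_3 = 0.6419
beam 4: φ=0°, α=300°
  direction (0.5000, -0.8660); cell (3,3); t to first gridline: x 0.4600, y 0.7159 (then +2.0000 / +1.1547)
    (4,3) via x @ 0.4600
    (4,2) via y @ 0.7159
    (4,1) via y @ 1.8706
    (5,1) via x @ 2.4600
    (5,0) via y @ 3.0253  # hit
  → r_4 = 3.0253
beam 5: φ=45°, α=345°
  direction (0.9659, -0.2588); cell (3,3); t to first gridline: x 0.2381, y 2.3955 (then +1.0353 / +3.8637)
    (4,3) via x @ 0.2381
    (5,3) via x @ 1.2734  # hit
  → r_5 = 1.2734
beam 6: φ=90°, α=30°
  direction (0.8660, 0.5000); cell (3,3); t to first gridline: x 0.2656, y 0.7600 (then +1.1547 / +2.0000)
    (4,3) via x @ 0.2656
    (4,4) via y @ 0.7600
    (5,4) via x @ 1.4203
    (6,4) via x @ 2.5750
    (6,5) via y @ 2.7600
    (7,5) via x @ 3.7297  # hit
  → r_6 = 3.7297
beam 7: φ=135°, α=75°
  direction (0.2588, 0.9659); cell (3,3); t to first gridline: x 0.8887, y 0.3934 (then +3.8637 / +1.0353)
    (3,4) via y @ 0.3934  # hit
  → r_7 = 0.3934

ranges = [2.8677, 3.1985, 0.6419, 3.0253, 1.2734, 3.7297, 0.3934]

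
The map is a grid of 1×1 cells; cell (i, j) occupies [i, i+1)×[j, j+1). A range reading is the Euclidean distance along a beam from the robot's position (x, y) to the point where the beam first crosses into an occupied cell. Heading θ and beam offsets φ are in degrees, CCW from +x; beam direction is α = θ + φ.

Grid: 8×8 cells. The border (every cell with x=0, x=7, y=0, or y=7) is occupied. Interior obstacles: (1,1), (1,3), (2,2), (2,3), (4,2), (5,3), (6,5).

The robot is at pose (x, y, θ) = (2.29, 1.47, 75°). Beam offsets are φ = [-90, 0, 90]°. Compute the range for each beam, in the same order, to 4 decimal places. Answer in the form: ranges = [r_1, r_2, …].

ranges = [1.8159, 0.5487, 0.3002]

beam 1: φ=-90°, α=345°
  d=(0.9659,-0.2588)  start (2,1)  tX=0.7350 tY=1.8159  stride 1/|dx|=1.0353 1/|dy|=3.8637
    cross x-line → (3,1), t=0.7350
    cross x-line → (4,1), t=1.7703
    cross y-line → (4,0), t=1.8159 (wall)
  → r_1 = 1.8159
beam 2: φ=0°, α=75°
  d=(0.2588,0.9659)  start (2,1)  tX=2.7432 tY=0.5487  stride 1/|dx|=3.8637 1/|dy|=1.0353
    cross y-line → (2,2), t=0.5487 (wall)
  → r_2 = 0.5487
beam 3: φ=90°, α=165°
  d=(-0.9659,0.2588)  start (2,1)  tX=0.3002 tY=2.0478  stride 1/|dx|=1.0353 1/|dy|=3.8637
    cross x-line → (1,1), t=0.3002 (wall)
  → r_3 = 0.3002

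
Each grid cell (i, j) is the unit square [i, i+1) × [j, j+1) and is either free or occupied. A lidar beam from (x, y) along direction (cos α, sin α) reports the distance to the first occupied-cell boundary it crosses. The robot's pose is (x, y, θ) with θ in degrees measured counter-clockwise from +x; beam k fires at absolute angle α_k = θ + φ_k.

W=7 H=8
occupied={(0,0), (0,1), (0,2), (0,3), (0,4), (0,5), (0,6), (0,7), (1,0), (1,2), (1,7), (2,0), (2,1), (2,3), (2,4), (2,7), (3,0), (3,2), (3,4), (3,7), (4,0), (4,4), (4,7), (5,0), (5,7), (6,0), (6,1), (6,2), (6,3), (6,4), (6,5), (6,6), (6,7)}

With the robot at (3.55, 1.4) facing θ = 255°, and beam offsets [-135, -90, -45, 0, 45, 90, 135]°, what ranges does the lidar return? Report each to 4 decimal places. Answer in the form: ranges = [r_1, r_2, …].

beam 1: φ=-135°, α=120°
  dir = (cos 120°, sin 120°) = (-0.5000, 0.8660); from cell (3,1)
  next x-line at t=1.1000, next y-line at t=0.6928; Δt_x=2.0000, Δt_y=1.1547
    y: enter (3,2) at t=0.6928 ← occupied
  → r_1 = 0.6928
beam 2: φ=-90°, α=165°
  dir = (cos 165°, sin 165°) = (-0.9659, 0.2588); from cell (3,1)
  next x-line at t=0.5694, next y-line at t=2.3182; Δt_x=1.0353, Δt_y=3.8637
    x: enter (2,1) at t=0.5694 ← occupied
  → r_2 = 0.5694
beam 3: φ=-45°, α=210°
  dir = (cos 210°, sin 210°) = (-0.8660, -0.5000); from cell (3,1)
  next x-line at t=0.6351, next y-line at t=0.8000; Δt_x=1.1547, Δt_y=2.0000
    x: enter (2,1) at t=0.6351 ← occupied
  → r_3 = 0.6351
beam 4: φ=0°, α=255°
  dir = (cos 255°, sin 255°) = (-0.2588, -0.9659); from cell (3,1)
  next x-line at t=2.1250, next y-line at t=0.4141; Δt_x=3.8637, Δt_y=1.0353
    y: enter (3,0) at t=0.4141 ← occupied
  → r_4 = 0.4141
beam 5: φ=45°, α=300°
  dir = (cos 300°, sin 300°) = (0.5000, -0.8660); from cell (3,1)
  next x-line at t=0.9000, next y-line at t=0.4619; Δt_x=2.0000, Δt_y=1.1547
    y: enter (3,0) at t=0.4619 ← occupied
  → r_5 = 0.4619
beam 6: φ=90°, α=345°
  dir = (cos 345°, sin 345°) = (0.9659, -0.2588); from cell (3,1)
  next x-line at t=0.4659, next y-line at t=1.5455; Δt_x=1.0353, Δt_y=3.8637
    x: enter (4,1) at t=0.4659
    x: enter (5,1) at t=1.5012
    y: enter (5,0) at t=1.5455 ← occupied
  → r_6 = 1.5455
beam 7: φ=135°, α=30°
  dir = (cos 30°, sin 30°) = (0.8660, 0.5000); from cell (3,1)
  next x-line at t=0.5196, next y-line at t=1.2000; Δt_x=1.1547, Δt_y=2.0000
    x: enter (4,1) at t=0.5196
    y: enter (4,2) at t=1.2000
    x: enter (5,2) at t=1.6743
    x: enter (6,2) at t=2.8290 ← occupied
  → r_7 = 2.8290

ranges = [0.6928, 0.5694, 0.6351, 0.4141, 0.4619, 1.5455, 2.8290]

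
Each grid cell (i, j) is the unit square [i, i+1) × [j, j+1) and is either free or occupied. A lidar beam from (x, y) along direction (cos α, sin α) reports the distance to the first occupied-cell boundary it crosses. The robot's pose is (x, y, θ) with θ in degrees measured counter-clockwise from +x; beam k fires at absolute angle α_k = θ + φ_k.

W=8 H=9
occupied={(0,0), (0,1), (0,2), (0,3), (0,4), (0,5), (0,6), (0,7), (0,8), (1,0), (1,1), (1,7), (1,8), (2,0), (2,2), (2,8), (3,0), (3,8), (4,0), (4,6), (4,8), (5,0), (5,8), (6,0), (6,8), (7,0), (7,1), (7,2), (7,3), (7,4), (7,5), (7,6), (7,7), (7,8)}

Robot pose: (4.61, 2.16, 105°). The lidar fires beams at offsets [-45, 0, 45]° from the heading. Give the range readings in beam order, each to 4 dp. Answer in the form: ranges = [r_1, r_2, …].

beam 1: φ=-45°, α=60°
  cosα=0.5000 sinα=0.8660 | (4,2) | tMaxX 0.7800 tMaxY 0.9699 | tΔX 2.0000 tΔY 1.1547
    t=0.7800 [x] (5,2)
    t=0.9699 [y] (5,3)
    t=2.1246 [y] (5,4)
    t=2.7800 [x] (6,4)
    t=3.2793 [y] (6,5)
    t=4.4341 [y] (6,6)
    t=4.7800 [x] (7,6) — stop
  → r_1 = 4.7800
beam 2: φ=0°, α=105°
  cosα=-0.2588 sinα=0.9659 | (4,2) | tMaxX 2.3569 tMaxY 0.8696 | tΔX 3.8637 tΔY 1.0353
    t=0.8696 [y] (4,3)
    t=1.9049 [y] (4,4)
    t=2.3569 [x] (3,4)
    t=2.9402 [y] (3,5)
    t=3.9755 [y] (3,6)
    t=5.0107 [y] (3,7)
    t=6.0460 [y] (3,8) — stop
  → r_2 = 6.0460
beam 3: φ=45°, α=150°
  cosα=-0.8660 sinα=0.5000 | (4,2) | tMaxX 0.7044 tMaxY 1.6800 | tΔX 1.1547 tΔY 2.0000
    t=0.7044 [x] (3,2)
    t=1.6800 [y] (3,3)
    t=1.8591 [x] (2,3)
    t=3.0138 [x] (1,3)
    t=3.6800 [y] (1,4)
    t=4.1685 [x] (0,4) — stop
  → r_3 = 4.1685

ranges = [4.7800, 6.0460, 4.1685]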